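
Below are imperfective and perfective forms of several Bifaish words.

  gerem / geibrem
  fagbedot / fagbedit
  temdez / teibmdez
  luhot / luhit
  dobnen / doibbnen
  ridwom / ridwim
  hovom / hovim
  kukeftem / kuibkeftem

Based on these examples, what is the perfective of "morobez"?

moibrobez

ridwom and gerem both end in -m yet inflect differently (ridwim, geibrem), so the final letter is not what conditions the rule; the last vowel is.
"morobez" has last vowel 'e'. The stems whose last vowel is 'e' (temdez → teibmdez, gerem → geibrem, kukeftem → kuibkeftem) insert -ib- after the first vowel.
The other pattern: stems whose last vowel is 'o' change the last vowel to 'i'.
So morobez → moibrobez.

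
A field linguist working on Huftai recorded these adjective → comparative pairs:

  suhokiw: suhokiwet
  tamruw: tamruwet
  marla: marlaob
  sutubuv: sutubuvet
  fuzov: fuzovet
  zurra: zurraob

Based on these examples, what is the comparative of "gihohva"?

fuzov and zurra both have 2 vowels yet inflect differently (fuzovet, zurraob), so the number of vowels is not what conditions the rule; the final letter is.
"gihohva" ends in -a. The stems ending in -a (zurra → zurraob, marla → marlaob) add -ob.
The other pattern: stems ending in -v or -w add -et.
So gihohva → gihohvaob.

gihohvaob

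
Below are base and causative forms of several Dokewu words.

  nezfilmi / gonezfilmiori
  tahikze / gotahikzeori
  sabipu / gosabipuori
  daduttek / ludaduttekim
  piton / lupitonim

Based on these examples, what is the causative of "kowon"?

lukowonim

tahikze and daduttek both have last vowel 'e' yet inflect differently (gotahikzeori, ludaduttekim), so the last vowel is not what conditions the rule; whether the stem ends in a vowel or a consonant is.
"kowon" ends in a consonant. The stems ending in a consonant (daduttek → ludaduttekim, piton → lupitonim) add lu- … -im around the stem.
So kowon → lukowonim.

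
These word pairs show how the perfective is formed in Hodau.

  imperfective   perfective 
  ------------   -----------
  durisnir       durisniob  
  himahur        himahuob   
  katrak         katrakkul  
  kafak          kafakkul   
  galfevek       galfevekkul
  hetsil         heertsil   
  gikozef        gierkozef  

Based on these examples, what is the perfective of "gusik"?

gusikkul

durisnir and hetsil both have last vowel 'i' yet inflect differently (durisniob, heertsil), so the last vowel is not what conditions the rule; the final letter is.
"gusik" ends in -k. The stems ending in -k (katrak → katrakkul, kafak → kafakkul, galfevek → galfevekkul) double the final consonant and add -ul.
The other patterns: stems ending in -r drop the final letter and add -ob; stems ending in -f or -l insert -er- after the first vowel.
So gusik → gusikkul.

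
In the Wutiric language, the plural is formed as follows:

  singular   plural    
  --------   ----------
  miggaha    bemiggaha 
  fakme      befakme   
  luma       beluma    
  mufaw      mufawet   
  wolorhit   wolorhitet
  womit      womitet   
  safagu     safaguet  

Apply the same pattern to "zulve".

miggaha and mufaw both have last vowel 'a' yet inflect differently (bemiggaha, mufawet), so the last vowel is not what conditions the rule; the final letter is.
"zulve" ends in -e. The one such stem in the data (fakme → befakme) adds the prefix be-, so the same rule applies.
The other pattern: stems ending in -t, -u or -w add -et.
So zulve → bezulve.

bezulve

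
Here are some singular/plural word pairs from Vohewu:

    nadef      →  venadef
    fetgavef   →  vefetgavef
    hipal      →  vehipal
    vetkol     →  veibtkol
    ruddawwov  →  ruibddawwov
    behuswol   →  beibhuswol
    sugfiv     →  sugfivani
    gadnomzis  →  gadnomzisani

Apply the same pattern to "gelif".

gelifani

hipal and vetkol both end in -l yet inflect differently (vehipal, veibtkol), so the final letter is not what conditions the rule; the last vowel is.
"gelif" has last vowel 'i'. The stems whose last vowel is 'i' (sugfiv → sugfivani, gadnomzis → gadnomzisani) add -ani.
So gelif → gelifani.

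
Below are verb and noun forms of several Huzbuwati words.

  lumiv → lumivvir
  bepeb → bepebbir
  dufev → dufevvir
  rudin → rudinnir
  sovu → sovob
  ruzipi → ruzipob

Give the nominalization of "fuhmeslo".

lumiv and ruzipi both have last vowel 'i' yet inflect differently (lumivvir, ruzipob), so the last vowel is not what conditions the rule; whether the stem ends in a vowel or a consonant is.
"fuhmeslo" ends in a vowel. The stems ending in a vowel (sovu → sovob, ruzipi → ruzipob) drop the final letter and add -ob.
The other pattern: stems ending in a consonant double the final consonant and add -ir.
So fuhmeslo → fuhmeslob.

fuhmeslob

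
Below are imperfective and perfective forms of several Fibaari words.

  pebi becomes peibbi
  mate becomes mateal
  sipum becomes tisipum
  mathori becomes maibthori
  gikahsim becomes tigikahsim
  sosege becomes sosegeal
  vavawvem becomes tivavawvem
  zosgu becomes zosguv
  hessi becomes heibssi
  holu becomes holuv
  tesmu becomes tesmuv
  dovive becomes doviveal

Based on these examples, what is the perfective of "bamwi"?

gikahsim and mathori both have last vowel 'i' yet inflect differently (tigikahsim, maibthori), so the last vowel is not what conditions the rule; the final letter is.
"bamwi" ends in -i. The stems ending in -i (mathori → maibthori, hessi → heibssi, pebi → peibbi) insert -ib- after the first vowel.
So bamwi → baibmwi.

baibmwi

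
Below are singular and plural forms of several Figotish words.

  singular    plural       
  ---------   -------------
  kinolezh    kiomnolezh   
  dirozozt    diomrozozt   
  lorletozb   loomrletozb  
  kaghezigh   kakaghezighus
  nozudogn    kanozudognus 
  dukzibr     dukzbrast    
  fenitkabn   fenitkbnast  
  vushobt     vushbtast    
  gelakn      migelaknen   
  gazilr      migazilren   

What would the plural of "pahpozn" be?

kinolezh and kaghezigh both end in -h yet inflect differently (kiomnolezh, kakaghezighus), so the final letter is not what conditions the rule; the second-to-last letter is.
"pahpozn" has second-to-last letter 'z'. The stems whose second-to-last letter is 'z' (kinolezh → kiomnolezh, dirozozt → diomrozozt, lorletozb → loomrletozb) insert -om- after the first vowel.
The other patterns: stems whose second-to-last letter is 'g' add ka- … -us around the stem; stems whose second-to-last letter is 'b' delete the last vowel and add -ast; stems whose second-to-last letter is 'k' or 'l' add mi- … -en around the stem.
So pahpozn → paomhpozn.

paomhpozn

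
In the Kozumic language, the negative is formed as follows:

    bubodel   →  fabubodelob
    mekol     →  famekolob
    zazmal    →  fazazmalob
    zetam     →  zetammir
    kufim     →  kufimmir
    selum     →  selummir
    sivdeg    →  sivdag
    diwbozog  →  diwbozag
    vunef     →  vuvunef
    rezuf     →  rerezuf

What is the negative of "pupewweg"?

zazmal and zetam both have last vowel 'a' yet inflect differently (fazazmalob, zetammir), so the last vowel is not what conditions the rule; the final letter is.
"pupewweg" ends in -g. The stems ending in -g (sivdeg → sivdag, diwbozog → diwbozag) change the last vowel to 'a'.
So pupewweg → pupewwag.

pupewwag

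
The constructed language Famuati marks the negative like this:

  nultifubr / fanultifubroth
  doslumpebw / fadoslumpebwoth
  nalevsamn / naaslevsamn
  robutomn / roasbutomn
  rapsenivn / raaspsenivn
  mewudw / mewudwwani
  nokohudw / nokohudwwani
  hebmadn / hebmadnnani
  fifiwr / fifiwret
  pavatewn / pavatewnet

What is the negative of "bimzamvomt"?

doslumpebw and mewudw both end in -w yet inflect differently (fadoslumpebwoth, mewudwwani), so the final letter is not what conditions the rule; the second-to-last letter is.
"bimzamvomt" has second-to-last letter 'm'. The stems whose second-to-last letter is 'm' (nalevsamn → naaslevsamn, robutomn → roasbutomn) insert -as- after the first vowel.
The other patterns: stems whose second-to-last letter is 'b' add fa- … -oth around the stem; stems whose second-to-last letter is 'd' double the final consonant and add -ani; stems whose second-to-last letter is 'w' add -et.
So bimzamvomt → biasmzamvomt.

biasmzamvomt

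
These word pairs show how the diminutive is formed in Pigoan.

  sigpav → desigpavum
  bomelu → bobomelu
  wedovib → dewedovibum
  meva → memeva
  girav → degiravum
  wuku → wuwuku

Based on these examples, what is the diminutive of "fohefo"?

"fohefo" ends in a vowel. The stems ending in a vowel (meva → memeva, wuku → wuwuku, bomelu → bobomelu) repeat the first consonant+vowel as a prefix.
The other pattern: stems ending in a consonant add de- … -um around the stem.
So fohefo → fofohefo.

fofohefo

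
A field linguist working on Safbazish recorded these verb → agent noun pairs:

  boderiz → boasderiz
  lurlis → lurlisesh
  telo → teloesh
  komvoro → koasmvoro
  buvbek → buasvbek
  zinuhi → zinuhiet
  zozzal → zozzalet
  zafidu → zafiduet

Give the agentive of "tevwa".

"tevwa" begins with t-. The one such stem in the data (telo → teloesh) adds -esh, so the same rule applies.
So tevwa → tevwaesh.

tevwaesh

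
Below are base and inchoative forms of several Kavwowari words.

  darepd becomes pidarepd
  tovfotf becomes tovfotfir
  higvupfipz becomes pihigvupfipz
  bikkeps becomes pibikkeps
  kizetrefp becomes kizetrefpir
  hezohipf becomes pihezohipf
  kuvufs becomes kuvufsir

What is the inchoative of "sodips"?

hezohipf and tovfotf both end in -f yet inflect differently (pihezohipf, tovfotfir), so the final letter is not what conditions the rule; the second-to-last letter is.
"sodips" has second-to-last letter 'p'. The stems whose second-to-last letter is 'p' (bikkeps → pibikkeps, hezohipf → pihezohipf, darepd → pidarepd) add the prefix pi-.
The other pattern: stems whose second-to-last letter is 'f' or 't' add -ir.
So sodips → pisodips.

pisodips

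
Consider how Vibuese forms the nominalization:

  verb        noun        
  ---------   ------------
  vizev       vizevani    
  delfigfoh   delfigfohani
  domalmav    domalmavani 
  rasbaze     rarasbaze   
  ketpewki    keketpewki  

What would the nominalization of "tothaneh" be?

tothanehani

"tothaneh" ends in a consonant. The stems ending in a consonant (vizev → vizevani, delfigfoh → delfigfohani, domalmav → domalmavani) add -ani.
So tothaneh → tothanehani.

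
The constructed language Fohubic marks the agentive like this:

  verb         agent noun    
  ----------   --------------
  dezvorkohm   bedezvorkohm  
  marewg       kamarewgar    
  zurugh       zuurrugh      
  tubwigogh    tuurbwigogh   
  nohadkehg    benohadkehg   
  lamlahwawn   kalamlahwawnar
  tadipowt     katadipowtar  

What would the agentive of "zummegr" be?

marewg and nohadkehg both end in -g yet inflect differently (kamarewgar, benohadkehg), so the final letter is not what conditions the rule; the second-to-last letter is.
"zummegr" has second-to-last letter 'g'. The stems whose second-to-last letter is 'g' (zurugh → zuurrugh, tubwigogh → tuurbwigogh) insert -ur- after the first vowel.
So zummegr → zuurmmegr.

zuurmmegr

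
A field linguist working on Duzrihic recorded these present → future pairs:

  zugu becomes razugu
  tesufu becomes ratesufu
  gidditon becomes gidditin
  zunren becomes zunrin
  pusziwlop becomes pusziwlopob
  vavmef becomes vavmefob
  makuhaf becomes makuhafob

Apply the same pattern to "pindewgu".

"pindewgu" ends in -u. The stems ending in -u (zugu → razugu, tesufu → ratesufu) add the prefix ra-.
The other patterns: stems ending in -n change the last vowel to 'i'; stems ending in -f or -p add -ob.
So pindewgu → rapindewgu.

rapindewgu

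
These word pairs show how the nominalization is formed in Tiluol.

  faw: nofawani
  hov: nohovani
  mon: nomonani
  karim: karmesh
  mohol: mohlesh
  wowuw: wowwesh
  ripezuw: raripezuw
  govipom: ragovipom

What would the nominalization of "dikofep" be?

faw and wowuw both end in -w yet inflect differently (nofawani, wowwesh), so the final letter is not what conditions the rule; the number of vowels is.
"dikofep" has 3 vowels. The stems with 3 vowels (ripezuw → raripezuw, govipom → ragovipom) add the prefix ra-.
So dikofep → radikofep.

radikofep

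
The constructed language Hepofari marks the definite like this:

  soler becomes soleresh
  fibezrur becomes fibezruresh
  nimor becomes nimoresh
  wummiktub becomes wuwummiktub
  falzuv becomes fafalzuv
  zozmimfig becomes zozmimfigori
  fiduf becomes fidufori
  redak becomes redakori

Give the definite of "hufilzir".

"hufilzir" ends in -r. The stems ending in -r (soler → soleresh, fibezrur → fibezruresh, nimor → nimoresh) add -esh.
So hufilzir → hufilziresh.

hufilziresh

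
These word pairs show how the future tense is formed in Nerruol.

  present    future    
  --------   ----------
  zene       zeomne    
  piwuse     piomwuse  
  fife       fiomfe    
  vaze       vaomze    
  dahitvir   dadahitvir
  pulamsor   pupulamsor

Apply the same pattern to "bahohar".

babahohar

piwuse and pulamsor both begin with p- yet inflect differently (piomwuse, pupulamsor), so the first letter is not what conditions the rule; the final letter is.
"bahohar" ends in -r. The stems ending in -r (dahitvir → dadahitvir, pulamsor → pupulamsor) repeat the first consonant+vowel as a prefix.
The other pattern: stems ending in -e insert -om- after the first vowel.
So bahohar → babahohar.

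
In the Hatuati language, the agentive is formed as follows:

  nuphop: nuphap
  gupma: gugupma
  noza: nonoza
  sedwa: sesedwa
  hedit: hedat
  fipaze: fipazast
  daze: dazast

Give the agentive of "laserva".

lalaserva

noza and nuphop both begin with n- yet inflect differently (nonoza, nuphap), so the first letter is not what conditions the rule; the final letter is.
"laserva" ends in -a. The stems ending in -a (noza → nonoza, gupma → gugupma, sedwa → sesedwa) repeat the first consonant+vowel as a prefix.
So laserva → lalaserva.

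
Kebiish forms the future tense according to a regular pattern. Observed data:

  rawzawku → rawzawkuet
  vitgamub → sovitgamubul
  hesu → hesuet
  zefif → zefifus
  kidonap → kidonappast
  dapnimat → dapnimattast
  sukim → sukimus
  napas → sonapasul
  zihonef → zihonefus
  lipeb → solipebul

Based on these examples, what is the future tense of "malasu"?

malasuet

hesu and vitgamub both have last vowel 'u' yet inflect differently (hesuet, sovitgamubul), so the last vowel is not what conditions the rule; the final letter is.
"malasu" ends in -u. The stems ending in -u (hesu → hesuet, rawzawku → rawzawkuet) add -et.
So malasu → malasuet.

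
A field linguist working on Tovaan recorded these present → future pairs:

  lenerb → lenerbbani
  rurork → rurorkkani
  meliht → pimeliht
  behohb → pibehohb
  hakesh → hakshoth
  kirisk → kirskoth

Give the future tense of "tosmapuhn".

pitosmapuhn

lenerb and behohb both end in -b yet inflect differently (lenerbbani, pibehohb), so the final letter is not what conditions the rule; the second-to-last letter is.
"tosmapuhn" has second-to-last letter 'h'. The stems whose second-to-last letter is 'h' (meliht → pimeliht, behohb → pibehohb) add the prefix pi-.
So tosmapuhn → pitosmapuhn.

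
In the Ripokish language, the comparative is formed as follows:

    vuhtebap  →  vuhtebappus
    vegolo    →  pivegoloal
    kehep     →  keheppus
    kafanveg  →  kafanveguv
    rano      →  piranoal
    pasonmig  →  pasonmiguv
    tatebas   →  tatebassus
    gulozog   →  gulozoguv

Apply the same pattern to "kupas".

kupassus

vegolo and gulozog both have last vowel 'o' yet inflect differently (pivegoloal, gulozoguv), so the last vowel is not what conditions the rule; the final letter is.
"kupas" ends in -s. The one such stem in the data (tatebas → tatebassus) doubles the final consonant and adds -us (as do vuhtebap, kehep), so the same rule applies.
So kupas → kupassus.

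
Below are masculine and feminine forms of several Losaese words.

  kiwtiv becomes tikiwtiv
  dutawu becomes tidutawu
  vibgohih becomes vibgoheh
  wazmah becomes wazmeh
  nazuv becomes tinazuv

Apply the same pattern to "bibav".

vibgohih and kiwtiv both have last vowel 'i' yet inflect differently (vibgoheh, tikiwtiv), so the last vowel is not what conditions the rule; the final letter is.
"bibav" ends in -v. The stems ending in -v (nazuv → tinazuv, kiwtiv → tikiwtiv) add the prefix ti-.
So bibav → tibibav.

tibibav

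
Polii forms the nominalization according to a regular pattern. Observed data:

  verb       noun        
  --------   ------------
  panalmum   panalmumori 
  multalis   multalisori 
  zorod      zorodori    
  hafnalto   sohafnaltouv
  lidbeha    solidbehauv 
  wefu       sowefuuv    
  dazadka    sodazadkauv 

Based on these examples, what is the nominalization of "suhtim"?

zorod and hafnalto both have last vowel 'o' yet inflect differently (zorodori, sohafnaltouv), so the last vowel is not what conditions the rule; whether the stem ends in a vowel or a consonant is.
"suhtim" ends in a consonant. The stems ending in a consonant (panalmum → panalmumori, multalis → multalisori, zorod → zorodori) add -ori.
So suhtim → suhtimori.

suhtimori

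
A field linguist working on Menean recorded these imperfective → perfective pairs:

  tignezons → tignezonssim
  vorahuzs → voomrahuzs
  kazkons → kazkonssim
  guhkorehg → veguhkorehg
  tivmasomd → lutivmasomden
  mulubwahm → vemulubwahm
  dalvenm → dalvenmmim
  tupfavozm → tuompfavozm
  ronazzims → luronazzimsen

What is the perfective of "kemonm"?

kemonmmim

vorahuzs and ronazzims both end in -s yet inflect differently (voomrahuzs, luronazzimsen), so the final letter is not what conditions the rule; the second-to-last letter is.
"kemonm" has second-to-last letter 'n'. The stems whose second-to-last letter is 'n' (dalvenm → dalvenmmim, kazkons → kazkonssim, tignezons → tignezonssim) double the final consonant and add -im.
The other patterns: stems whose second-to-last letter is 'z' insert -om- after the first vowel; stems whose second-to-last letter is 'm' add lu- … -en around the stem; stems whose second-to-last letter is 'h' add the prefix ve-.
So kemonm → kemonmmim.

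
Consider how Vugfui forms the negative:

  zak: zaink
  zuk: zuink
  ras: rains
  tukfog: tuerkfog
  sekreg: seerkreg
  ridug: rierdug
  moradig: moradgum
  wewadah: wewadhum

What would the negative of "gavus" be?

"gavus" has 2 vowels. The stems with 2 vowels (tukfog → tuerkfog, sekreg → seerkreg, ridug → rierdug) insert -er- after the first vowel.
The other patterns: stems with 1 vowel insert -in- after the first vowel; stems with 3 vowels delete the last vowel and add -um.
So gavus → gaervus.

gaervus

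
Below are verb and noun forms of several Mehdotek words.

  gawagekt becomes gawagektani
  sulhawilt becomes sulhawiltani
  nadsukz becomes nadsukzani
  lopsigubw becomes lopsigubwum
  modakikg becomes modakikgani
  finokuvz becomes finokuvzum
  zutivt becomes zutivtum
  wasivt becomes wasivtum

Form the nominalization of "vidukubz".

vidukubzum

zutivt and sulhawilt both end in -t yet inflect differently (zutivtum, sulhawiltani), so the final letter is not what conditions the rule; the second-to-last letter is.
"vidukubz" has second-to-last letter 'b'. The one such stem in the data (lopsigubw → lopsigubwum) adds -um, so the same rule applies.
So vidukubz → vidukubzum.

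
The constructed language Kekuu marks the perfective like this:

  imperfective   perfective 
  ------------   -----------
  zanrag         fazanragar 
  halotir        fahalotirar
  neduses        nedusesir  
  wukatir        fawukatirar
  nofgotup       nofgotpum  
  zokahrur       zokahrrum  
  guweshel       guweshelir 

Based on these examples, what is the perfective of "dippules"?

dippulesir

"dippules" has last vowel 'e'. The stems whose last vowel is 'e' (neduses → nedusesir, guweshel → guweshelir) add -ir.
The other patterns: stems whose last vowel is 'u' delete the last vowel and add -um; stems whose last vowel is 'a' or 'i' add fa- … -ar around the stem.
So dippules → dippulesir.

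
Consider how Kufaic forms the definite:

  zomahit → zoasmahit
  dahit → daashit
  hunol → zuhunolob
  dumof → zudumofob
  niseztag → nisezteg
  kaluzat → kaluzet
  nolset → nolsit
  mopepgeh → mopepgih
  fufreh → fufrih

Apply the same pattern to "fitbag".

zomahit and kaluzat both end in -t yet inflect differently (zoasmahit, kaluzet), so the final letter is not what conditions the rule; the last vowel is.
"fitbag" has last vowel 'a'. The stems whose last vowel is 'a' (niseztag → nisezteg, kaluzat → kaluzet) change the last vowel to 'e'.
So fitbag → fitbeg.

fitbeg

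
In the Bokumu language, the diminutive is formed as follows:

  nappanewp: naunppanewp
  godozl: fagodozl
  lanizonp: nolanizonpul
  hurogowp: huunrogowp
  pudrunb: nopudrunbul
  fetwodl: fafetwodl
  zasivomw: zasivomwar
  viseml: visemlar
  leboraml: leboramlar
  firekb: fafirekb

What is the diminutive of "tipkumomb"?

tipkumombar

"tipkumomb" has second-to-last letter 'm'. The stems whose second-to-last letter is 'm' (leboraml → leboramlar, zasivomw → zasivomwar, viseml → visemlar) add -ar.
The other patterns: stems whose second-to-last letter is 'n' add no- … -ul around the stem; stems whose second-to-last letter is 'w' insert -un- after the first vowel; stems whose second-to-last letter is 'd', 'k' or 'z' add the prefix fa-.
So tipkumomb → tipkumombar.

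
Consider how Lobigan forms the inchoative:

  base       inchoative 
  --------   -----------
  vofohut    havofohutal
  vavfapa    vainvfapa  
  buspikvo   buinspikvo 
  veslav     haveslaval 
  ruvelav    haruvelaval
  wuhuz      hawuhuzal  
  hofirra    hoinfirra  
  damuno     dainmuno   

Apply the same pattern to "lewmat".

vavfapa and veslav both have last vowel 'a' yet inflect differently (vainvfapa, haveslaval), so the last vowel is not what conditions the rule; whether the stem ends in a vowel or a consonant is.
"lewmat" ends in a consonant. The stems ending in a consonant (veslav → haveslaval, vofohut → havofohutal, wuhuz → hawuhuzal) add ha- … -al around the stem.
The other pattern: stems ending in a vowel insert -in- after the first vowel.
So lewmat → halewmatal.

halewmatal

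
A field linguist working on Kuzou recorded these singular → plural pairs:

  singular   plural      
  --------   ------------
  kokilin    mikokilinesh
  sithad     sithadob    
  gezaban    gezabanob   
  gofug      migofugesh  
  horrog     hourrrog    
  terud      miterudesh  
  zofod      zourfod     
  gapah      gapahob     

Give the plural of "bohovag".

bohovagob

zofod and sithad both end in -d yet inflect differently (zourfod, sithadob), so the final letter is not what conditions the rule; the last vowel is.
"bohovag" has last vowel 'a'. The stems whose last vowel is 'a' (gezaban → gezabanob, gapah → gapahob, sithad → sithadob) add -ob.
So bohovag → bohovagob.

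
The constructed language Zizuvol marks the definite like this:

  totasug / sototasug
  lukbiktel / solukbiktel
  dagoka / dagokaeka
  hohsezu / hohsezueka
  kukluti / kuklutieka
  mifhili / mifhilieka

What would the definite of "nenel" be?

totasug and hohsezu both have last vowel 'u' yet inflect differently (sototasug, hohsezueka), so the last vowel is not what conditions the rule; whether the stem ends in a vowel or a consonant is.
"nenel" ends in a consonant. The stems ending in a consonant (totasug → sototasug, lukbiktel → solukbiktel) add the prefix so-.
The other pattern: stems ending in a vowel add -eka.
So nenel → sonenel.

sonenel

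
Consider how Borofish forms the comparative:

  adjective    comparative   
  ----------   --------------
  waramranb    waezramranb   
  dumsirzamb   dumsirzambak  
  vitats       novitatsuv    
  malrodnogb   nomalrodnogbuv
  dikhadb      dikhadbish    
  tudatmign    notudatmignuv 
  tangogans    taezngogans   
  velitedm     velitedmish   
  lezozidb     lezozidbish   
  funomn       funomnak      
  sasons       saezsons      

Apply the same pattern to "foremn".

dumsirzamb and dikhadb both end in -b yet inflect differently (dumsirzambak, dikhadbish), so the final letter is not what conditions the rule; the second-to-last letter is.
"foremn" has second-to-last letter 'm'. The stems whose second-to-last letter is 'm' (funomn → funomnak, dumsirzamb → dumsirzambak) add -ak.
So foremn → foremnak.

foremnak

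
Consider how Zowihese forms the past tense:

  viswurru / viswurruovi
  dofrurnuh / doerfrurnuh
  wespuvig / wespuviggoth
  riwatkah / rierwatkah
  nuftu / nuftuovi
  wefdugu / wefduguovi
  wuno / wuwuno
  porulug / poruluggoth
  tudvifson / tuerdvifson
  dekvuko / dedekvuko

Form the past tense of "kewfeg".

kewfeggoth

"kewfeg" ends in -g. The stems ending in -g (porulug → poruluggoth, wespuvig → wespuviggoth) double the final consonant and add -oth.
The other patterns: stems ending in -u add -ovi; stems ending in -o repeat the first consonant+vowel as a prefix; stems ending in -h or -n insert -er- after the first vowel.
So kewfeg → kewfeggoth.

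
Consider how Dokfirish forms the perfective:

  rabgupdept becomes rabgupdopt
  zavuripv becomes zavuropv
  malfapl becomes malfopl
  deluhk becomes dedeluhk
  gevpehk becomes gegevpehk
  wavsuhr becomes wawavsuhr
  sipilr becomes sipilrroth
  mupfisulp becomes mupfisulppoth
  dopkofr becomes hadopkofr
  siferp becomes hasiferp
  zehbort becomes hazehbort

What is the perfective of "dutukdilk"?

"dutukdilk" has second-to-last letter 'l'. The stems whose second-to-last letter is 'l' (sipilr → sipilrroth, mupfisulp → mupfisulppoth) double the final consonant and add -oth.
So dutukdilk → dutukdilkkoth.

dutukdilkkoth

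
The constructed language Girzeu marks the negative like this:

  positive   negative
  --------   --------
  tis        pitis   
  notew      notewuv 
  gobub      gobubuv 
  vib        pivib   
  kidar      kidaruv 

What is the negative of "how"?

pihow

"how" has 1 vowel. The stems with 1 vowel (vib → pivib, tis → pitis) add the prefix pi-.
So how → pihow.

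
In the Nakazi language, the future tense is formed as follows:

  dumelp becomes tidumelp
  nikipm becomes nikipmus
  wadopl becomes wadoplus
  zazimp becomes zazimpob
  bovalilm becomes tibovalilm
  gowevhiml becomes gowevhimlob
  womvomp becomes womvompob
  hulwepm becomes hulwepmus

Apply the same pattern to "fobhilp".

tifobhilp

bovalilm and hulwepm both end in -m yet inflect differently (tibovalilm, hulwepmus), so the final letter is not what conditions the rule; the second-to-last letter is.
"fobhilp" has second-to-last letter 'l'. The stems whose second-to-last letter is 'l' (bovalilm → tibovalilm, dumelp → tidumelp) add the prefix ti-.
The other patterns: stems whose second-to-last letter is 'p' add -us; stems whose second-to-last letter is 'm' add -ob.
So fobhilp → tifobhilp.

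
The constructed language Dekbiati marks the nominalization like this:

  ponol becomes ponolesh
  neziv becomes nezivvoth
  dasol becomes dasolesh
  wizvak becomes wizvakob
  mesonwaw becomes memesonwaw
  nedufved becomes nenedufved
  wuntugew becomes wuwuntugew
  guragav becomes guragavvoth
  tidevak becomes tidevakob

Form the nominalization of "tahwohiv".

tahwohivvoth

"tahwohiv" ends in -v. The stems ending in -v (guragav → guragavvoth, neziv → nezivvoth) double the final consonant and add -oth.
The other patterns: stems ending in -k add -ob; stems ending in -l add -esh; stems ending in -d or -w repeat the first consonant+vowel as a prefix.
So tahwohiv → tahwohivvoth.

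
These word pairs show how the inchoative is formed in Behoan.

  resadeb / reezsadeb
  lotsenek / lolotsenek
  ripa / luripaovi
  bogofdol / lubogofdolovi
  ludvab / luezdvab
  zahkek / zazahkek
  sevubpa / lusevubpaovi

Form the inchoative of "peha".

resadeb and lotsenek both have last vowel 'e' yet inflect differently (reezsadeb, lolotsenek), so the last vowel is not what conditions the rule; the final letter is.
"peha" ends in -a. The stems ending in -a (sevubpa → lusevubpaovi, ripa → luripaovi) add lu- … -ovi around the stem.
So peha → lupehaovi.

lupehaovi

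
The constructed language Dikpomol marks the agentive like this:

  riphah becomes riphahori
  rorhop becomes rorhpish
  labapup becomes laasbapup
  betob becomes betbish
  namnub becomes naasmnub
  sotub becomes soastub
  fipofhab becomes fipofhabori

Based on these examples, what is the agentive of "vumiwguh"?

vuasmiwguh

fipofhab and namnub both end in -b yet inflect differently (fipofhabori, naasmnub), so the final letter is not what conditions the rule; the last vowel is.
"vumiwguh" has last vowel 'u'. The stems whose last vowel is 'u' (namnub → naasmnub, sotub → soastub, labapup → laasbapup) insert -as- after the first vowel.
The other patterns: stems whose last vowel is 'a' add -ori; stems whose last vowel is 'o' delete the last vowel and add -ish.
So vumiwguh → vuasmiwguh.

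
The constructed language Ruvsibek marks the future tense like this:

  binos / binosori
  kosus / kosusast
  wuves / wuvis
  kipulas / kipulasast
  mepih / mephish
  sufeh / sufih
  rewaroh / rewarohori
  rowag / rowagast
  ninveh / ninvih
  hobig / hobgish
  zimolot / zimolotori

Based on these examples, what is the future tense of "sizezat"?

rewaroh and mepih both end in -h yet inflect differently (rewarohori, mephish), so the final letter is not what conditions the rule; the last vowel is.
"sizezat" has last vowel 'a'. The stems whose last vowel is 'a' (kipulas → kipulasast, rowag → rowagast) add -ast.
The other patterns: stems whose last vowel is 'o' add -ori; stems whose last vowel is 'i' delete the last vowel and add -ish; stems whose last vowel is 'e' change the last vowel to 'i'.
So sizezat → sizezatast.

sizezatast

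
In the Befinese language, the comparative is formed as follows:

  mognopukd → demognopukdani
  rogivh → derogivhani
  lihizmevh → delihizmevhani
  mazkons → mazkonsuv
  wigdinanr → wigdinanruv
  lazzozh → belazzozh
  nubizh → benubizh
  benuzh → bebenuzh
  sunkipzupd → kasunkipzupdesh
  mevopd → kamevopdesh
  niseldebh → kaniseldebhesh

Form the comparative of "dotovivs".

dedotovivsani

rogivh and lazzozh both end in -h yet inflect differently (derogivhani, belazzozh), so the final letter is not what conditions the rule; the second-to-last letter is.
"dotovivs" has second-to-last letter 'v'. The stems whose second-to-last letter is 'v' (rogivh → derogivhani, lihizmevh → delihizmevhani) add de- … -ani around the stem.
The other patterns: stems whose second-to-last letter is 'n' add -uv; stems whose second-to-last letter is 'z' add the prefix be-; stems whose second-to-last letter is 'b' or 'p' add ka- … -esh around the stem.
So dotovivs → dedotovivsani.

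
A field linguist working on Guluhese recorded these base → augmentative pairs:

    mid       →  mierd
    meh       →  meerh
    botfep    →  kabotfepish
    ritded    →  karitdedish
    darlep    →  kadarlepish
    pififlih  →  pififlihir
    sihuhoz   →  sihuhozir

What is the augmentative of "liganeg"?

"liganeg" has 3 vowels. The stems with 3 vowels (pififlih → pififlihir, sihuhoz → sihuhozir) add -ir.
So liganeg → liganegir.

liganegir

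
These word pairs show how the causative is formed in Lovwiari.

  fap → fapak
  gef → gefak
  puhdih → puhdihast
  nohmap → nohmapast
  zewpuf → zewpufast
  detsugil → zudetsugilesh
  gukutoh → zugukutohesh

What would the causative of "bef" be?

fap and nohmap both end in -p yet inflect differently (fapak, nohmapast), so the final letter is not what conditions the rule; the number of vowels is.
"bef" has 1 vowel. The stems with 1 vowel (fap → fapak, gef → gefak) add -ak.
The other patterns: stems with 2 vowels add -ast; stems with 3 vowels add zu- … -esh around the stem.
So bef → befak.

befak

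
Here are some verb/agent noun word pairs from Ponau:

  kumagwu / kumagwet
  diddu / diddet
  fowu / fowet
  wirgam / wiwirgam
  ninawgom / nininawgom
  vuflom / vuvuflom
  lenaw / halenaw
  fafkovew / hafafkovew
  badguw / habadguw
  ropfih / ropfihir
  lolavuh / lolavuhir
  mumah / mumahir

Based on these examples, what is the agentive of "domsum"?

dodomsum

wirgam and lenaw both have last vowel 'a' yet inflect differently (wiwirgam, halenaw), so the last vowel is not what conditions the rule; the final letter is.
"domsum" ends in -m. The stems ending in -m (wirgam → wiwirgam, ninawgom → nininawgom, vuflom → vuvuflom) repeat the first consonant+vowel as a prefix.
The other patterns: stems ending in -u drop the final letter and add -et; stems ending in -w add the prefix ha-; stems ending in -h add -ir.
So domsum → dodomsum.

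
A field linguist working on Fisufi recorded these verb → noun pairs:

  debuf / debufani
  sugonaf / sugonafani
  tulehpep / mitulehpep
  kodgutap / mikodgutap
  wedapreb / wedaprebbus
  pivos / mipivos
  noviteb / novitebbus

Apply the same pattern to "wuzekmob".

wuzekmobbus

sugonaf and kodgutap both have last vowel 'a' yet inflect differently (sugonafani, mikodgutap), so the last vowel is not what conditions the rule; the final letter is.
"wuzekmob" ends in -b. The stems ending in -b (noviteb → novitebbus, wedapreb → wedaprebbus) double the final consonant and add -us.
The other patterns: stems ending in -f add -ani; stems ending in -p or -s add the prefix mi-.
So wuzekmob → wuzekmobbus.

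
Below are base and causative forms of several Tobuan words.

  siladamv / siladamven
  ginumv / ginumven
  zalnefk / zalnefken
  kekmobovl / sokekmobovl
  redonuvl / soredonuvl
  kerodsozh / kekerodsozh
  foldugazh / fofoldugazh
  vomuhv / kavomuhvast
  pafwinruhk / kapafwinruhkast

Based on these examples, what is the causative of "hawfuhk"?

pafwinruhk and zalnefk both end in -k yet inflect differently (kapafwinruhkast, zalnefken), so the final letter is not what conditions the rule; the second-to-last letter is.
"hawfuhk" has second-to-last letter 'h'. The stems whose second-to-last letter is 'h' (pafwinruhk → kapafwinruhkast, vomuhv → kavomuhvast) add ka- … -ast around the stem.
The other patterns: stems whose second-to-last letter is 'z' repeat the first consonant+vowel as a prefix; stems whose second-to-last letter is 'v' add the prefix so-; stems whose second-to-last letter is 'f' or 'm' add -en.
So hawfuhk → kahawfuhkast.

kahawfuhkast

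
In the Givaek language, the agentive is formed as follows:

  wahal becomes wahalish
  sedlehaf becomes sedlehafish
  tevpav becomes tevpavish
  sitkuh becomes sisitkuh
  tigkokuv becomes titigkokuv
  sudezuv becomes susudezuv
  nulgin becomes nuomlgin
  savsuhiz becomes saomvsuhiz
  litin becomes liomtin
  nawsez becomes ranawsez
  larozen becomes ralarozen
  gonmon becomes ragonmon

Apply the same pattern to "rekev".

rarekev

"rekev" has last vowel 'e'. The stems whose last vowel is 'e' (nawsez → ranawsez, larozen → ralarozen) add the prefix ra-.
The other patterns: stems whose last vowel is 'a' add -ish; stems whose last vowel is 'u' repeat the first consonant+vowel as a prefix; stems whose last vowel is 'i' insert -om- after the first vowel.
So rekev → rarekev.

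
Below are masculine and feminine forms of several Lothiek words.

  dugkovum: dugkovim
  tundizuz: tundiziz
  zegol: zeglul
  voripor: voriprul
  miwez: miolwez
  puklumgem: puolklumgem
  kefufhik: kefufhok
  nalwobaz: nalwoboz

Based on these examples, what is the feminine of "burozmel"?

"burozmel" has last vowel 'e'. The stems whose last vowel is 'e' (miwez → miolwez, puklumgem → puolklumgem) insert -ol- after the first vowel.
So burozmel → buolrozmel.

buolrozmel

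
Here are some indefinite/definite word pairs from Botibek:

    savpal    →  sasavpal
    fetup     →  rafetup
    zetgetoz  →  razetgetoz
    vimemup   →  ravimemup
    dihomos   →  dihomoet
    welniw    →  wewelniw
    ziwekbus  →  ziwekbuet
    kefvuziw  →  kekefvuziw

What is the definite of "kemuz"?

"kemuz" ends in -z. The one such stem in the data (zetgetoz → razetgetoz) adds the prefix ra-, so the same rule applies.
The other patterns: stems ending in -s drop the final letter and add -et; stems ending in -l or -w repeat the first consonant+vowel as a prefix.
So kemuz → rakemuz.

rakemuz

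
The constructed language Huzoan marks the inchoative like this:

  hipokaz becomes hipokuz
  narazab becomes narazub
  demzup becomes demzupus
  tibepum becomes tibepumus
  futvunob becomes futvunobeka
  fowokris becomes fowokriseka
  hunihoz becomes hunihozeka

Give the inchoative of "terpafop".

narazab and futvunob both end in -b yet inflect differently (narazub, futvunobeka), so the final letter is not what conditions the rule; the last vowel is.
"terpafop" has last vowel 'o'. The stems whose last vowel is 'o' (futvunob → futvunobeka, hunihoz → hunihozeka) add -eka.
So terpafop → terpafopeka.

terpafopeka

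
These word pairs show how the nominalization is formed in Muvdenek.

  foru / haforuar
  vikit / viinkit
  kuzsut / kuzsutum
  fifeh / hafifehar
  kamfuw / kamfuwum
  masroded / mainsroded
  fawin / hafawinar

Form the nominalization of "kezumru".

kuzsut and vikit both end in -t yet inflect differently (kuzsutum, viinkit), so the final letter is not what conditions the rule; the first letter is.
"kezumru" begins with k-. The stems beginning with k- (kuzsut → kuzsutum, kamfuw → kamfuwum) add -um.
The other patterns: stems beginning with f- add ha- … -ar around the stem; stems beginning with m- or v- insert -in- after the first vowel.
So kezumru → kezumruum.

kezumruum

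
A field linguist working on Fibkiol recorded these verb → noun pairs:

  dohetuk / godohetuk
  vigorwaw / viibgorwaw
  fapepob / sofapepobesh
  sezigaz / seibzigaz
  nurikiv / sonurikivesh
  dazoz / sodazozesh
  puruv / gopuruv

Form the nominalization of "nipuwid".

puruv and nurikiv both end in -v yet inflect differently (gopuruv, sonurikivesh), so the final letter is not what conditions the rule; the last vowel is.
"nipuwid" has last vowel 'i'. The one such stem in the data (nurikiv → sonurikivesh) adds so- … -esh around the stem, so the same rule applies.
So nipuwid → sonipuwidesh.

sonipuwidesh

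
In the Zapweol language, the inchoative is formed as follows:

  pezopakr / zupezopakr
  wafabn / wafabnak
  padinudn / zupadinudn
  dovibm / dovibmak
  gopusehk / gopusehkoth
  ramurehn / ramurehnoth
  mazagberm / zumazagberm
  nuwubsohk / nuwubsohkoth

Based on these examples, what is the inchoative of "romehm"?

romehmoth

wafabn and ramurehn both end in -n yet inflect differently (wafabnak, ramurehnoth), so the final letter is not what conditions the rule; the second-to-last letter is.
"romehm" has second-to-last letter 'h'. The stems whose second-to-last letter is 'h' (nuwubsohk → nuwubsohkoth, ramurehn → ramurehnoth, gopusehk → gopusehkoth) add -oth.
The other patterns: stems whose second-to-last letter is 'b' add -ak; stems whose second-to-last letter is 'd', 'k' or 'r' add the prefix zu-.
So romehm → romehmoth.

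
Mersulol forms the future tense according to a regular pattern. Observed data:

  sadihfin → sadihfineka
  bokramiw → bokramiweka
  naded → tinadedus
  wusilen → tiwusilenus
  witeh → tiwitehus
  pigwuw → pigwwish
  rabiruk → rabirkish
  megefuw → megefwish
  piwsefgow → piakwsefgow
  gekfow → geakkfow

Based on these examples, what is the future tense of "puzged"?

tipuzgedus

sadihfin and wusilen both end in -n yet inflect differently (sadihfineka, tiwusilenus), so the final letter is not what conditions the rule; the last vowel is.
"puzged" has last vowel 'e'. The stems whose last vowel is 'e' (naded → tinadedus, wusilen → tiwusilenus, witeh → tiwitehus) add ti- … -us around the stem.
So puzged → tipuzgedus.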